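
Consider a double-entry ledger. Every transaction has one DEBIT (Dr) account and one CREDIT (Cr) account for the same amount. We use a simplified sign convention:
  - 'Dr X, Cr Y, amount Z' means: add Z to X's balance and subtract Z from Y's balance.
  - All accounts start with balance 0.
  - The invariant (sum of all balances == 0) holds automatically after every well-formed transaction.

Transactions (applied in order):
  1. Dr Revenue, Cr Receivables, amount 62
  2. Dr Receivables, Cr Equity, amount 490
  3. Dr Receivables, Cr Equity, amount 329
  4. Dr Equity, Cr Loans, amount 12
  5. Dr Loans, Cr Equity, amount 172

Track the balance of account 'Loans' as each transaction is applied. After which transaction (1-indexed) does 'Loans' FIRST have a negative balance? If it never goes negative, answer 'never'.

Answer: 4

Derivation:
After txn 1: Loans=0
After txn 2: Loans=0
After txn 3: Loans=0
After txn 4: Loans=-12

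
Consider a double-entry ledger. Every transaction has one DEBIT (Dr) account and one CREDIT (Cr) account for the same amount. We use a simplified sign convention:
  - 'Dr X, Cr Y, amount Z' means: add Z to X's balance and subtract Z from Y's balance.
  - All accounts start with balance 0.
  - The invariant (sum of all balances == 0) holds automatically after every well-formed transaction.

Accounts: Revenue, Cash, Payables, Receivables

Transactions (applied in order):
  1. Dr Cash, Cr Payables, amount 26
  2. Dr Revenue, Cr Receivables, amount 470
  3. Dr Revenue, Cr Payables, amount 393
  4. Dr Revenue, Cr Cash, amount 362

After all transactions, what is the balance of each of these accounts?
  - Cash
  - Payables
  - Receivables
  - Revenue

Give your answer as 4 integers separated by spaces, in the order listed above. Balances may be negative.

Answer: -336 -419 -470 1225

Derivation:
After txn 1 (Dr Cash, Cr Payables, amount 26): Cash=26 Payables=-26
After txn 2 (Dr Revenue, Cr Receivables, amount 470): Cash=26 Payables=-26 Receivables=-470 Revenue=470
After txn 3 (Dr Revenue, Cr Payables, amount 393): Cash=26 Payables=-419 Receivables=-470 Revenue=863
After txn 4 (Dr Revenue, Cr Cash, amount 362): Cash=-336 Payables=-419 Receivables=-470 Revenue=1225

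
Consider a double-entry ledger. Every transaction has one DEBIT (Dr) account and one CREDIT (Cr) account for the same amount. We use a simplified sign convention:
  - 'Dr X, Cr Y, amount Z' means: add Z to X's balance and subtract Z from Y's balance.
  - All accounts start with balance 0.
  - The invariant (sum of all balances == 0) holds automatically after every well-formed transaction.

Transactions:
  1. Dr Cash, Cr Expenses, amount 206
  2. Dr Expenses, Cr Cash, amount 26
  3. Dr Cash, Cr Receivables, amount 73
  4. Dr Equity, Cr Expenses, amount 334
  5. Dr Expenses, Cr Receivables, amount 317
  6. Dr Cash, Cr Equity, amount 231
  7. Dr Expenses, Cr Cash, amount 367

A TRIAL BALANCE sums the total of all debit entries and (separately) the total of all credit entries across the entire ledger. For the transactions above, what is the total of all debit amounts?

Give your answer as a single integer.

Txn 1: debit+=206
Txn 2: debit+=26
Txn 3: debit+=73
Txn 4: debit+=334
Txn 5: debit+=317
Txn 6: debit+=231
Txn 7: debit+=367
Total debits = 1554

Answer: 1554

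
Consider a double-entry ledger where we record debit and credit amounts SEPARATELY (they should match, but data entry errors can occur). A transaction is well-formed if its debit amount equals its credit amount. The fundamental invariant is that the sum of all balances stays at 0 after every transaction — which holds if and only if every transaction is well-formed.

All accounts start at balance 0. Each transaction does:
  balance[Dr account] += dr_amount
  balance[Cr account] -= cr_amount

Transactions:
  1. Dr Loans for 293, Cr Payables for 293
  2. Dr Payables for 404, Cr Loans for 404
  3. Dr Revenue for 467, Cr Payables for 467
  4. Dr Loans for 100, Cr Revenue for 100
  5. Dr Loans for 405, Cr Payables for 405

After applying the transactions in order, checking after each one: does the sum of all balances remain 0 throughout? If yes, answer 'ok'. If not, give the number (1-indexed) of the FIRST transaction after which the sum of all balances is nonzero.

After txn 1: dr=293 cr=293 sum_balances=0
After txn 2: dr=404 cr=404 sum_balances=0
After txn 3: dr=467 cr=467 sum_balances=0
After txn 4: dr=100 cr=100 sum_balances=0
After txn 5: dr=405 cr=405 sum_balances=0

Answer: ok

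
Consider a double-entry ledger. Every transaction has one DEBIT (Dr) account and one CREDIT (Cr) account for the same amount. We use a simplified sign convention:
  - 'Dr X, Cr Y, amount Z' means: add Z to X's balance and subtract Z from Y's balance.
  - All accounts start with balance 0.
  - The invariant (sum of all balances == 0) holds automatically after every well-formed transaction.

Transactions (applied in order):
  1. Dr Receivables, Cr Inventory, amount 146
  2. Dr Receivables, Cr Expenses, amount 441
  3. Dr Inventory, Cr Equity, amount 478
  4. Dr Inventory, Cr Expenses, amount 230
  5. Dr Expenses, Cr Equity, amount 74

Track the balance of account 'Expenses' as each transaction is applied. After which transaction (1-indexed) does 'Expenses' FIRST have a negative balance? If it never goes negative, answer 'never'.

Answer: 2

Derivation:
After txn 1: Expenses=0
After txn 2: Expenses=-441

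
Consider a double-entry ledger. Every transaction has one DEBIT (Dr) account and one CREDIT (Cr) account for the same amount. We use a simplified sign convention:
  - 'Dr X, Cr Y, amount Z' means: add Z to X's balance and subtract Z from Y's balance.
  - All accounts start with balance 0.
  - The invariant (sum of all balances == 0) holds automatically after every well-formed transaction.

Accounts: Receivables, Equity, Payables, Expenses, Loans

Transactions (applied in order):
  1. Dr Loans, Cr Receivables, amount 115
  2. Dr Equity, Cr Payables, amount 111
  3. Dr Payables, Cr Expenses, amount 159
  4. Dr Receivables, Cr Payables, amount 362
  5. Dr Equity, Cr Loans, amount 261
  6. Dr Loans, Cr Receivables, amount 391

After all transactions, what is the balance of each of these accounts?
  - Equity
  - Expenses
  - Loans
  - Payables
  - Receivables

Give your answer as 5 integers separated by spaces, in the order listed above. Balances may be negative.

After txn 1 (Dr Loans, Cr Receivables, amount 115): Loans=115 Receivables=-115
After txn 2 (Dr Equity, Cr Payables, amount 111): Equity=111 Loans=115 Payables=-111 Receivables=-115
After txn 3 (Dr Payables, Cr Expenses, amount 159): Equity=111 Expenses=-159 Loans=115 Payables=48 Receivables=-115
After txn 4 (Dr Receivables, Cr Payables, amount 362): Equity=111 Expenses=-159 Loans=115 Payables=-314 Receivables=247
After txn 5 (Dr Equity, Cr Loans, amount 261): Equity=372 Expenses=-159 Loans=-146 Payables=-314 Receivables=247
After txn 6 (Dr Loans, Cr Receivables, amount 391): Equity=372 Expenses=-159 Loans=245 Payables=-314 Receivables=-144

Answer: 372 -159 245 -314 -144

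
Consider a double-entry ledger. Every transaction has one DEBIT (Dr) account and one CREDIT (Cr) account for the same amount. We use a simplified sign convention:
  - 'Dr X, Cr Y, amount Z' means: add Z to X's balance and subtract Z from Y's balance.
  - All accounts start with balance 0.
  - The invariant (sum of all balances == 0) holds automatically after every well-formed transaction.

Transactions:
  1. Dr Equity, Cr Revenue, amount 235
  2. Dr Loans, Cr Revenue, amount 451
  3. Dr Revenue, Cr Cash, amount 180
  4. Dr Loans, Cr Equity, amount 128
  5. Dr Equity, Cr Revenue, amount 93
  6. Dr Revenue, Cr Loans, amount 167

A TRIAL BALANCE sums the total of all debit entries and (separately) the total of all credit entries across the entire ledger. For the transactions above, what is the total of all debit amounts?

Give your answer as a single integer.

Answer: 1254

Derivation:
Txn 1: debit+=235
Txn 2: debit+=451
Txn 3: debit+=180
Txn 4: debit+=128
Txn 5: debit+=93
Txn 6: debit+=167
Total debits = 1254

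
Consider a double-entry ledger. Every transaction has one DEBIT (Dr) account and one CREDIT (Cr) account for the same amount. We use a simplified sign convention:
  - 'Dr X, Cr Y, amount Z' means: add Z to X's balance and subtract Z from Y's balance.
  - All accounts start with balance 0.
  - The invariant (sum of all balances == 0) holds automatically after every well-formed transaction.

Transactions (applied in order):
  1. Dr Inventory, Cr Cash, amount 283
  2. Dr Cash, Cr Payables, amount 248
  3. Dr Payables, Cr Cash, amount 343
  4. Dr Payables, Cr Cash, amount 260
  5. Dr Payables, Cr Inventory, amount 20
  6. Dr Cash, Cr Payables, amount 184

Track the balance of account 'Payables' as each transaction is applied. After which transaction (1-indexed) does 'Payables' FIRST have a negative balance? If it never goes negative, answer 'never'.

Answer: 2

Derivation:
After txn 1: Payables=0
After txn 2: Payables=-248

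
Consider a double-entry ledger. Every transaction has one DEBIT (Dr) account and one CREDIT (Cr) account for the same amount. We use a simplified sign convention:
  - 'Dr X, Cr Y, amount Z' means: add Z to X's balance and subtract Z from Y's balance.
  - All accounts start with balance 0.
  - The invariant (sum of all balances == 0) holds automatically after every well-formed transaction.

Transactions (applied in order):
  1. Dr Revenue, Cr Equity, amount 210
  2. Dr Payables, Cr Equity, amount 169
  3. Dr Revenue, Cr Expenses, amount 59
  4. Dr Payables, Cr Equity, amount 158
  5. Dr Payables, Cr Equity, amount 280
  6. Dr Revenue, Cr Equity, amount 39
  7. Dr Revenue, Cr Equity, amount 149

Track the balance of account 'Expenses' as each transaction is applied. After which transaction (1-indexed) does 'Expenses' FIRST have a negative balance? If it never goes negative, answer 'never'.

After txn 1: Expenses=0
After txn 2: Expenses=0
After txn 3: Expenses=-59

Answer: 3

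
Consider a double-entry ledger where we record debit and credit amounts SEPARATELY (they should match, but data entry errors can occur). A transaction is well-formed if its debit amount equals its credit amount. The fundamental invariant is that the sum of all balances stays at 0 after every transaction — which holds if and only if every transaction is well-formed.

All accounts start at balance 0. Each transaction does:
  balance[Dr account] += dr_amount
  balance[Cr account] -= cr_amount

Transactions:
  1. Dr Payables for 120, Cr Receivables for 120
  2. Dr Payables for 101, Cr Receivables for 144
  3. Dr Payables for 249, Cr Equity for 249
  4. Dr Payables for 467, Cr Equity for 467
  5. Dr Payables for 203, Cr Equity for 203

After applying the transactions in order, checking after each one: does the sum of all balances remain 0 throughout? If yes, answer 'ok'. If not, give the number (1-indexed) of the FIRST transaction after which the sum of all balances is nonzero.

Answer: 2

Derivation:
After txn 1: dr=120 cr=120 sum_balances=0
After txn 2: dr=101 cr=144 sum_balances=-43
After txn 3: dr=249 cr=249 sum_balances=-43
After txn 4: dr=467 cr=467 sum_balances=-43
After txn 5: dr=203 cr=203 sum_balances=-43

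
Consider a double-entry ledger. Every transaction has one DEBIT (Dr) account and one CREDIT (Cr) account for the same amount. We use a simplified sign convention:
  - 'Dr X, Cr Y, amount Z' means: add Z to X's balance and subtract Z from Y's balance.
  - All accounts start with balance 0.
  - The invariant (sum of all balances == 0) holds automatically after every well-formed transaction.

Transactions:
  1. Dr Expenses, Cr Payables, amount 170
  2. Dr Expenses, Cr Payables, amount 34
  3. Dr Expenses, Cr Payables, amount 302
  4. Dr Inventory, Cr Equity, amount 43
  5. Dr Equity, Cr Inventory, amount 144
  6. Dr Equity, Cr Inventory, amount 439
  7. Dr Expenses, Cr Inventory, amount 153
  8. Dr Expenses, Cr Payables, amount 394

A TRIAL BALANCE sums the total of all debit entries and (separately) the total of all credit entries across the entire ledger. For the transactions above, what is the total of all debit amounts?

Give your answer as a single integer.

Answer: 1679

Derivation:
Txn 1: debit+=170
Txn 2: debit+=34
Txn 3: debit+=302
Txn 4: debit+=43
Txn 5: debit+=144
Txn 6: debit+=439
Txn 7: debit+=153
Txn 8: debit+=394
Total debits = 1679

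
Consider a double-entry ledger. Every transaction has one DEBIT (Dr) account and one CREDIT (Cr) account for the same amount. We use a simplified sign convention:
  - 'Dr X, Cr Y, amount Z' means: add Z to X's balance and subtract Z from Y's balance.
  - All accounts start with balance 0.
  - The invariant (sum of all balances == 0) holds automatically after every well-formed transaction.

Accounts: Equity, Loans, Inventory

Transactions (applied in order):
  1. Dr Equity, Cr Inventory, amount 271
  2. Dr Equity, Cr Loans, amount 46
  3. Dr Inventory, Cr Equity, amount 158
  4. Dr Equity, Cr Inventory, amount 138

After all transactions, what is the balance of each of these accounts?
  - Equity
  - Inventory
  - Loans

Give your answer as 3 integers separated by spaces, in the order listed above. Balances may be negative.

After txn 1 (Dr Equity, Cr Inventory, amount 271): Equity=271 Inventory=-271
After txn 2 (Dr Equity, Cr Loans, amount 46): Equity=317 Inventory=-271 Loans=-46
After txn 3 (Dr Inventory, Cr Equity, amount 158): Equity=159 Inventory=-113 Loans=-46
After txn 4 (Dr Equity, Cr Inventory, amount 138): Equity=297 Inventory=-251 Loans=-46

Answer: 297 -251 -46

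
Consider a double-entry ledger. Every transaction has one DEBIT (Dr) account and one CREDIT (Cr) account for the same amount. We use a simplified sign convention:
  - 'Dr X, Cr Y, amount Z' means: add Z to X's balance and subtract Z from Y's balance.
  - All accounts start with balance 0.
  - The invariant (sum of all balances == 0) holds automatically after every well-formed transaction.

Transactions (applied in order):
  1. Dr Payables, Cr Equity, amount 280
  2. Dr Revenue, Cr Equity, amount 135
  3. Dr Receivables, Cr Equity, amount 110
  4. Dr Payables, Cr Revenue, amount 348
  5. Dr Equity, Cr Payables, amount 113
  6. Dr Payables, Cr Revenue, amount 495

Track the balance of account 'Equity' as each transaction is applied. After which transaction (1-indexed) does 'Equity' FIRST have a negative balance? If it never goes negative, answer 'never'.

Answer: 1

Derivation:
After txn 1: Equity=-280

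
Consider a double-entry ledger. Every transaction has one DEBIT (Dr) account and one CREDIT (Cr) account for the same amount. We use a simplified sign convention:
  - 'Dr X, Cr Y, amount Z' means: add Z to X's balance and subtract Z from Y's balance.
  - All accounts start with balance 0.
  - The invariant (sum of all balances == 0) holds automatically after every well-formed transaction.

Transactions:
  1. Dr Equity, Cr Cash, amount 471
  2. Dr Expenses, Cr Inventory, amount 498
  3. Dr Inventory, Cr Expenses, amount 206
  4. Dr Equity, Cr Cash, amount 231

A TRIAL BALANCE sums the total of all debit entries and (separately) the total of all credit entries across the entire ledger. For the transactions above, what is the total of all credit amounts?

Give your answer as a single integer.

Answer: 1406

Derivation:
Txn 1: credit+=471
Txn 2: credit+=498
Txn 3: credit+=206
Txn 4: credit+=231
Total credits = 1406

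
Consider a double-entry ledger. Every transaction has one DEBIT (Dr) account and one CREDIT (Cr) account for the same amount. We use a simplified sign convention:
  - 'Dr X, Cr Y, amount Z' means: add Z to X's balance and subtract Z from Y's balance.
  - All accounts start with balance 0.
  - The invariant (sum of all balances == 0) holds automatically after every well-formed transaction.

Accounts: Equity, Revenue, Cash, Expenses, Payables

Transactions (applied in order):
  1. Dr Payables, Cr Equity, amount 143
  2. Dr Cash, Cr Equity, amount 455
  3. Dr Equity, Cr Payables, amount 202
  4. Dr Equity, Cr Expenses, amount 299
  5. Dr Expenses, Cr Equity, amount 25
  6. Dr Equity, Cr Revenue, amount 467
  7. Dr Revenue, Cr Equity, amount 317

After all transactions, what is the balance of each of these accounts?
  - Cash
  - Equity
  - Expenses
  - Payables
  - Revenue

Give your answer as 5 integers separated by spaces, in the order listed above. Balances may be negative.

After txn 1 (Dr Payables, Cr Equity, amount 143): Equity=-143 Payables=143
After txn 2 (Dr Cash, Cr Equity, amount 455): Cash=455 Equity=-598 Payables=143
After txn 3 (Dr Equity, Cr Payables, amount 202): Cash=455 Equity=-396 Payables=-59
After txn 4 (Dr Equity, Cr Expenses, amount 299): Cash=455 Equity=-97 Expenses=-299 Payables=-59
After txn 5 (Dr Expenses, Cr Equity, amount 25): Cash=455 Equity=-122 Expenses=-274 Payables=-59
After txn 6 (Dr Equity, Cr Revenue, amount 467): Cash=455 Equity=345 Expenses=-274 Payables=-59 Revenue=-467
After txn 7 (Dr Revenue, Cr Equity, amount 317): Cash=455 Equity=28 Expenses=-274 Payables=-59 Revenue=-150

Answer: 455 28 -274 -59 -150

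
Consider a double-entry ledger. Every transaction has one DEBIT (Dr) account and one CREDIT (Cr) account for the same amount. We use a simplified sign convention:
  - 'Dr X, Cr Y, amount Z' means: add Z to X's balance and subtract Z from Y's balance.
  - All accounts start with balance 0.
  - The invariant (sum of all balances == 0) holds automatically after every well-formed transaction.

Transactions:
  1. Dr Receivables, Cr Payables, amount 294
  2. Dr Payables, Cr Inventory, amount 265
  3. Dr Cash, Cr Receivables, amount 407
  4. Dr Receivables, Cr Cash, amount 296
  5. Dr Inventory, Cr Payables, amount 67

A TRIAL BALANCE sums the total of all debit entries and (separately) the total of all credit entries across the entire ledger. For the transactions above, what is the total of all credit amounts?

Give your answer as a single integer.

Answer: 1329

Derivation:
Txn 1: credit+=294
Txn 2: credit+=265
Txn 3: credit+=407
Txn 4: credit+=296
Txn 5: credit+=67
Total credits = 1329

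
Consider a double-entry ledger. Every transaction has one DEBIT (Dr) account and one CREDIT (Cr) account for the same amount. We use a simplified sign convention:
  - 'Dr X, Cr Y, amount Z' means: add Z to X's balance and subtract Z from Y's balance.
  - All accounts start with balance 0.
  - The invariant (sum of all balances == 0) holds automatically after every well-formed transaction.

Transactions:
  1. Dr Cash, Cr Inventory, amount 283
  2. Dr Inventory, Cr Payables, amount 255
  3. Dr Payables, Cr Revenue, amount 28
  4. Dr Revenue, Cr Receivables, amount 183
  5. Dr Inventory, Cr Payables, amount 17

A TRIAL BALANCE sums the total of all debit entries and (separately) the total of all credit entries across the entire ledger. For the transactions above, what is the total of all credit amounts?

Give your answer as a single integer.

Answer: 766

Derivation:
Txn 1: credit+=283
Txn 2: credit+=255
Txn 3: credit+=28
Txn 4: credit+=183
Txn 5: credit+=17
Total credits = 766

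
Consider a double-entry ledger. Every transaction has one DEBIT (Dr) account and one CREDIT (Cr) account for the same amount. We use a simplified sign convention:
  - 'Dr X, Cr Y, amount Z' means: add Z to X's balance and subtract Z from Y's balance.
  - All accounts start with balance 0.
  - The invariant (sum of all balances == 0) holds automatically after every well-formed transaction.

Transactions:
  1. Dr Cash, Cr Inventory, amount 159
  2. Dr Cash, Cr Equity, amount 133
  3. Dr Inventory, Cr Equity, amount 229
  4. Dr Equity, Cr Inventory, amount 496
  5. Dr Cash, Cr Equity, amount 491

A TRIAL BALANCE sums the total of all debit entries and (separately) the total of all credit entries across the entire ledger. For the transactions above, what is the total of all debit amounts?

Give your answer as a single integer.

Txn 1: debit+=159
Txn 2: debit+=133
Txn 3: debit+=229
Txn 4: debit+=496
Txn 5: debit+=491
Total debits = 1508

Answer: 1508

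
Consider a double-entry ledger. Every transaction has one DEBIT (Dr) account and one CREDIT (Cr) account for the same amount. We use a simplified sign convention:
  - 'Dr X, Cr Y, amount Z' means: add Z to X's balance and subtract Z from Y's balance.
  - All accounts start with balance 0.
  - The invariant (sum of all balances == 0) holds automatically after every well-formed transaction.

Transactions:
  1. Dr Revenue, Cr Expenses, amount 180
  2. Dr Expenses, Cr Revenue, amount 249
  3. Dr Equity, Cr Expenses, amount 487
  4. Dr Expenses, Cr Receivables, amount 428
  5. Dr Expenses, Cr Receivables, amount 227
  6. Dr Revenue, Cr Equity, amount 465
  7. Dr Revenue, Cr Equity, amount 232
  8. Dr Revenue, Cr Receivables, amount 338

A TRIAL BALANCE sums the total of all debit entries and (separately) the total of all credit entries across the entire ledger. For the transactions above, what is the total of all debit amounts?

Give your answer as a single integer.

Answer: 2606

Derivation:
Txn 1: debit+=180
Txn 2: debit+=249
Txn 3: debit+=487
Txn 4: debit+=428
Txn 5: debit+=227
Txn 6: debit+=465
Txn 7: debit+=232
Txn 8: debit+=338
Total debits = 2606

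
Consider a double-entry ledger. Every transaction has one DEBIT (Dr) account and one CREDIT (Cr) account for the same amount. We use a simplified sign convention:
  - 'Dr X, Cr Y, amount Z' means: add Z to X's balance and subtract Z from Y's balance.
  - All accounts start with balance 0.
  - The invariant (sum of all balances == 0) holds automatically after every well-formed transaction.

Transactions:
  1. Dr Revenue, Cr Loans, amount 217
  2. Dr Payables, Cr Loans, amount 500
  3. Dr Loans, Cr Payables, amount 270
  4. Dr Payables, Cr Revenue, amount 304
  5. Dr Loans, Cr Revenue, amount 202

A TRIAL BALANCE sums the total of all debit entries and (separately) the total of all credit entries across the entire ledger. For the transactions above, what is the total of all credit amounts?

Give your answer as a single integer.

Txn 1: credit+=217
Txn 2: credit+=500
Txn 3: credit+=270
Txn 4: credit+=304
Txn 5: credit+=202
Total credits = 1493

Answer: 1493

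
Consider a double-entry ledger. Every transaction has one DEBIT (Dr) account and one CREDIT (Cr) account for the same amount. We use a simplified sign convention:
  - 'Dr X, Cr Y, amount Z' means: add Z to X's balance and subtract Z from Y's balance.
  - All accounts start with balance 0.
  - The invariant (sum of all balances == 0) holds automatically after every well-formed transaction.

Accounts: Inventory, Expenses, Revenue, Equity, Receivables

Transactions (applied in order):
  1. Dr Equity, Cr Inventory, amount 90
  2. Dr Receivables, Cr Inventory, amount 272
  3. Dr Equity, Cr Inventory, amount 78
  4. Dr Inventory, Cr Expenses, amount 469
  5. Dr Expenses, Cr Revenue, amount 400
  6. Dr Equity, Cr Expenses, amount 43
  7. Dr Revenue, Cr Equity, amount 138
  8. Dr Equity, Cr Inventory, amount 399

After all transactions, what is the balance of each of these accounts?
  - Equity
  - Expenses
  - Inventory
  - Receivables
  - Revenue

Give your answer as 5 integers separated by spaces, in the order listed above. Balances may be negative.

After txn 1 (Dr Equity, Cr Inventory, amount 90): Equity=90 Inventory=-90
After txn 2 (Dr Receivables, Cr Inventory, amount 272): Equity=90 Inventory=-362 Receivables=272
After txn 3 (Dr Equity, Cr Inventory, amount 78): Equity=168 Inventory=-440 Receivables=272
After txn 4 (Dr Inventory, Cr Expenses, amount 469): Equity=168 Expenses=-469 Inventory=29 Receivables=272
After txn 5 (Dr Expenses, Cr Revenue, amount 400): Equity=168 Expenses=-69 Inventory=29 Receivables=272 Revenue=-400
After txn 6 (Dr Equity, Cr Expenses, amount 43): Equity=211 Expenses=-112 Inventory=29 Receivables=272 Revenue=-400
After txn 7 (Dr Revenue, Cr Equity, amount 138): Equity=73 Expenses=-112 Inventory=29 Receivables=272 Revenue=-262
After txn 8 (Dr Equity, Cr Inventory, amount 399): Equity=472 Expenses=-112 Inventory=-370 Receivables=272 Revenue=-262

Answer: 472 -112 -370 272 -262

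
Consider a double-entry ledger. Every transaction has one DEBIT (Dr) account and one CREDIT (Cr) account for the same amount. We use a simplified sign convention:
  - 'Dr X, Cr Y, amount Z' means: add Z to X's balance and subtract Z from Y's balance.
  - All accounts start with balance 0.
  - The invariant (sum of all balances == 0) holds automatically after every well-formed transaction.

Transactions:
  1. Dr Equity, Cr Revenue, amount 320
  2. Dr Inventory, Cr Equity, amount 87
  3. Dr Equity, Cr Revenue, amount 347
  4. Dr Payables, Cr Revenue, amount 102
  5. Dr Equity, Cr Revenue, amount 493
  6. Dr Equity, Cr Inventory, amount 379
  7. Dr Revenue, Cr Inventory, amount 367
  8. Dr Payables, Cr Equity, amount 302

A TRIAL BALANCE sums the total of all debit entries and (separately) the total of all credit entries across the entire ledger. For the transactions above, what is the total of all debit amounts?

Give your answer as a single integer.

Txn 1: debit+=320
Txn 2: debit+=87
Txn 3: debit+=347
Txn 4: debit+=102
Txn 5: debit+=493
Txn 6: debit+=379
Txn 7: debit+=367
Txn 8: debit+=302
Total debits = 2397

Answer: 2397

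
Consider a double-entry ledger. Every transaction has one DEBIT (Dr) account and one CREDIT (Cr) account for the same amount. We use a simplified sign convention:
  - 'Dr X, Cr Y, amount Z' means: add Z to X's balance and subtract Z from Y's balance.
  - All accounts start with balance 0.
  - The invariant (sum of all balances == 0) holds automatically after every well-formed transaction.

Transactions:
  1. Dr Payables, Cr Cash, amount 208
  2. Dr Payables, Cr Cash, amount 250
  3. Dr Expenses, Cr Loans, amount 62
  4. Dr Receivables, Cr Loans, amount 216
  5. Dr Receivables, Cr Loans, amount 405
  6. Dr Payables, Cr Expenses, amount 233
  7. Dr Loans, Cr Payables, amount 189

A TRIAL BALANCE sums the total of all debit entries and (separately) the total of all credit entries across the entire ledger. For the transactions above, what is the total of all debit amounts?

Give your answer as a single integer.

Txn 1: debit+=208
Txn 2: debit+=250
Txn 3: debit+=62
Txn 4: debit+=216
Txn 5: debit+=405
Txn 6: debit+=233
Txn 7: debit+=189
Total debits = 1563

Answer: 1563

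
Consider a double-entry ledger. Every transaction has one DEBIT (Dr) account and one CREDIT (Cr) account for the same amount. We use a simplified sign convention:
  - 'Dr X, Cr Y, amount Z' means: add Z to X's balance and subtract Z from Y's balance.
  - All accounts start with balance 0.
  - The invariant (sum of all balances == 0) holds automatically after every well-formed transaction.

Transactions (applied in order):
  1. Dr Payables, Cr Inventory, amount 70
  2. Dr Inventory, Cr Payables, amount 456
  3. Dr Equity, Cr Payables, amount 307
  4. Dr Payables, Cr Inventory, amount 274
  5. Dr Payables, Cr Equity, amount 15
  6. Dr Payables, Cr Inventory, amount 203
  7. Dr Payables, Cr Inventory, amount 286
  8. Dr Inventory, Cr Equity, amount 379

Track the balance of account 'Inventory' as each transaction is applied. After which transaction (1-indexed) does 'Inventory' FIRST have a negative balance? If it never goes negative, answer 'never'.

Answer: 1

Derivation:
After txn 1: Inventory=-70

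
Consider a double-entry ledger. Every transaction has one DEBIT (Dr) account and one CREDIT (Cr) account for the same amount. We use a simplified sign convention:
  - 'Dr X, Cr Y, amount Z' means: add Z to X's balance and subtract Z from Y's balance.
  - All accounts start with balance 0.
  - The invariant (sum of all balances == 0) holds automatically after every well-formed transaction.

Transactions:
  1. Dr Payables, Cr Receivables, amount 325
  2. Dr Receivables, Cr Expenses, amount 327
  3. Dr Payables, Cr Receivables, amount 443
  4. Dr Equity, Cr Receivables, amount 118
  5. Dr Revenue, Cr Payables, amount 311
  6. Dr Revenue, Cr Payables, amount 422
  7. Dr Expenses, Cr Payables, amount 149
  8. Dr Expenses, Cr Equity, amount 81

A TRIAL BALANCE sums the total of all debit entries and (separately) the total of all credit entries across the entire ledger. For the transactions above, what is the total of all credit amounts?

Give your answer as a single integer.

Txn 1: credit+=325
Txn 2: credit+=327
Txn 3: credit+=443
Txn 4: credit+=118
Txn 5: credit+=311
Txn 6: credit+=422
Txn 7: credit+=149
Txn 8: credit+=81
Total credits = 2176

Answer: 2176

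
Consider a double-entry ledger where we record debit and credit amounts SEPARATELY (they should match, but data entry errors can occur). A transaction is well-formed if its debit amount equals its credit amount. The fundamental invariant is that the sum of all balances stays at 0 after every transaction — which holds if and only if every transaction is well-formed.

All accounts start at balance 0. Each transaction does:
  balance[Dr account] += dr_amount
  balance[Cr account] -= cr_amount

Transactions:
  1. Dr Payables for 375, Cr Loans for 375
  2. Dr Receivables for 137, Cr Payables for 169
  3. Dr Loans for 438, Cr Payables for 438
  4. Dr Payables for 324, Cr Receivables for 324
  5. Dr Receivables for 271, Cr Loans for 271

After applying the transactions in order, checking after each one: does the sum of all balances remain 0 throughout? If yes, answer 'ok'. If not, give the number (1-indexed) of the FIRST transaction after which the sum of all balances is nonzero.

After txn 1: dr=375 cr=375 sum_balances=0
After txn 2: dr=137 cr=169 sum_balances=-32
After txn 3: dr=438 cr=438 sum_balances=-32
After txn 4: dr=324 cr=324 sum_balances=-32
After txn 5: dr=271 cr=271 sum_balances=-32

Answer: 2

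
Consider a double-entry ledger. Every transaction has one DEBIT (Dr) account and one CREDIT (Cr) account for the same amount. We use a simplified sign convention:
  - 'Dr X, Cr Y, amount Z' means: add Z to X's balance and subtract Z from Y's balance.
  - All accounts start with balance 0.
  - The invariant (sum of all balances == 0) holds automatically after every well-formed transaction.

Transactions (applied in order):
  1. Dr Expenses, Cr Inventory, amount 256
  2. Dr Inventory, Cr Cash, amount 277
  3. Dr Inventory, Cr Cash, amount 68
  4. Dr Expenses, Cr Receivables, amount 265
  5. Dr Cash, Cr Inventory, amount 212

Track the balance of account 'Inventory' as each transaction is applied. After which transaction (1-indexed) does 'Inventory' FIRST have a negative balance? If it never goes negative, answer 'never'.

After txn 1: Inventory=-256

Answer: 1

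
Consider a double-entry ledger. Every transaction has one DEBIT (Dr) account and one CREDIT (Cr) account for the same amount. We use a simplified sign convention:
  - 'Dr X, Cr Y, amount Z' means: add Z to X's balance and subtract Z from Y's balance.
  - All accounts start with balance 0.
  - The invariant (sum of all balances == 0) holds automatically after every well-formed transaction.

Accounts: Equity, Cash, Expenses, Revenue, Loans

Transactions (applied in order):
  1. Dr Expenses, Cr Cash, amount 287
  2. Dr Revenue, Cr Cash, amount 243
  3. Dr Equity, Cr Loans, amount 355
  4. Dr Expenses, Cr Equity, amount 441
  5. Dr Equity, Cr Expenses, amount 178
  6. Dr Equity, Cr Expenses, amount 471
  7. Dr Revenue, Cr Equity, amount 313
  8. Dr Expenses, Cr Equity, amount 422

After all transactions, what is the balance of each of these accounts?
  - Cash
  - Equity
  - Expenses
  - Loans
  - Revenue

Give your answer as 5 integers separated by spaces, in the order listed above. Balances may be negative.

After txn 1 (Dr Expenses, Cr Cash, amount 287): Cash=-287 Expenses=287
After txn 2 (Dr Revenue, Cr Cash, amount 243): Cash=-530 Expenses=287 Revenue=243
After txn 3 (Dr Equity, Cr Loans, amount 355): Cash=-530 Equity=355 Expenses=287 Loans=-355 Revenue=243
After txn 4 (Dr Expenses, Cr Equity, amount 441): Cash=-530 Equity=-86 Expenses=728 Loans=-355 Revenue=243
After txn 5 (Dr Equity, Cr Expenses, amount 178): Cash=-530 Equity=92 Expenses=550 Loans=-355 Revenue=243
After txn 6 (Dr Equity, Cr Expenses, amount 471): Cash=-530 Equity=563 Expenses=79 Loans=-355 Revenue=243
After txn 7 (Dr Revenue, Cr Equity, amount 313): Cash=-530 Equity=250 Expenses=79 Loans=-355 Revenue=556
After txn 8 (Dr Expenses, Cr Equity, amount 422): Cash=-530 Equity=-172 Expenses=501 Loans=-355 Revenue=556

Answer: -530 -172 501 -355 556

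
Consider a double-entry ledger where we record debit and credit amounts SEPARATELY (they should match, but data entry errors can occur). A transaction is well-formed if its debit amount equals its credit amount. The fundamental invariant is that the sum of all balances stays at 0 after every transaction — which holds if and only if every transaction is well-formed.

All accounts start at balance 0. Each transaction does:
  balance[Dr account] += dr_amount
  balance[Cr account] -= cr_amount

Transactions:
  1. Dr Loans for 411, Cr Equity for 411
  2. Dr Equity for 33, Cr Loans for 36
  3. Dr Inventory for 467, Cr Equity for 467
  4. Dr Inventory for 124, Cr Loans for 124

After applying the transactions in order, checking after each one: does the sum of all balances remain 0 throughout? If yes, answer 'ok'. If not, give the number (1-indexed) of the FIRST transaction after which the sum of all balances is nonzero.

Answer: 2

Derivation:
After txn 1: dr=411 cr=411 sum_balances=0
After txn 2: dr=33 cr=36 sum_balances=-3
After txn 3: dr=467 cr=467 sum_balances=-3
After txn 4: dr=124 cr=124 sum_balances=-3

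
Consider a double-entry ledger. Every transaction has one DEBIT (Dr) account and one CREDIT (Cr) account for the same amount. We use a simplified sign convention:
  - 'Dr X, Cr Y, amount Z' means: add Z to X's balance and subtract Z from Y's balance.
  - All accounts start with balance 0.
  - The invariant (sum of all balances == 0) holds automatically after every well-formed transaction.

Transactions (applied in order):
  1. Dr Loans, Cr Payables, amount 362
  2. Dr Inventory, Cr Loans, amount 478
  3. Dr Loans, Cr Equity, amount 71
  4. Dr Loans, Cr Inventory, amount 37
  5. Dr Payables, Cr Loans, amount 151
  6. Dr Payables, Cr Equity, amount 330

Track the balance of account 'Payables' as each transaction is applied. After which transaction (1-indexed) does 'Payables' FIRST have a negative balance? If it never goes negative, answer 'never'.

After txn 1: Payables=-362

Answer: 1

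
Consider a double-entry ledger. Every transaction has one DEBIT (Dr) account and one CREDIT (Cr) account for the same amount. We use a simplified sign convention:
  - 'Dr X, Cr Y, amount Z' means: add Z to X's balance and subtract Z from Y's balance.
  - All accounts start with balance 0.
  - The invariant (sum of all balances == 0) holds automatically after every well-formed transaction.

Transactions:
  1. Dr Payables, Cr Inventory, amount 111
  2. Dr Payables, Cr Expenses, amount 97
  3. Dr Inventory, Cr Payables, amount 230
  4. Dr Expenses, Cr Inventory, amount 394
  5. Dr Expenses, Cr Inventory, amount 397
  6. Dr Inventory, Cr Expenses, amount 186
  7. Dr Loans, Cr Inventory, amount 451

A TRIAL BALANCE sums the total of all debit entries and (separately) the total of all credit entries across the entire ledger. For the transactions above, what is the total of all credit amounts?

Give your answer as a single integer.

Answer: 1866

Derivation:
Txn 1: credit+=111
Txn 2: credit+=97
Txn 3: credit+=230
Txn 4: credit+=394
Txn 5: credit+=397
Txn 6: credit+=186
Txn 7: credit+=451
Total credits = 1866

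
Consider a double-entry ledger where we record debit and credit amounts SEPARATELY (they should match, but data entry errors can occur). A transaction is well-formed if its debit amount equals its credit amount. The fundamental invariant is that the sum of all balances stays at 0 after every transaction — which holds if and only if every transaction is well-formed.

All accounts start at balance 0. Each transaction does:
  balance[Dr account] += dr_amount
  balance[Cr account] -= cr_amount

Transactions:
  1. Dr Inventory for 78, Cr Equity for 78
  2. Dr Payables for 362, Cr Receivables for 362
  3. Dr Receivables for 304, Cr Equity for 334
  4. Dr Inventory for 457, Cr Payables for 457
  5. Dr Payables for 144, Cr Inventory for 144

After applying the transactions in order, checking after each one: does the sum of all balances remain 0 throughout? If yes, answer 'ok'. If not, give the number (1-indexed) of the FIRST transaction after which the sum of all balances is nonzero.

Answer: 3

Derivation:
After txn 1: dr=78 cr=78 sum_balances=0
After txn 2: dr=362 cr=362 sum_balances=0
After txn 3: dr=304 cr=334 sum_balances=-30
After txn 4: dr=457 cr=457 sum_balances=-30
After txn 5: dr=144 cr=144 sum_balances=-30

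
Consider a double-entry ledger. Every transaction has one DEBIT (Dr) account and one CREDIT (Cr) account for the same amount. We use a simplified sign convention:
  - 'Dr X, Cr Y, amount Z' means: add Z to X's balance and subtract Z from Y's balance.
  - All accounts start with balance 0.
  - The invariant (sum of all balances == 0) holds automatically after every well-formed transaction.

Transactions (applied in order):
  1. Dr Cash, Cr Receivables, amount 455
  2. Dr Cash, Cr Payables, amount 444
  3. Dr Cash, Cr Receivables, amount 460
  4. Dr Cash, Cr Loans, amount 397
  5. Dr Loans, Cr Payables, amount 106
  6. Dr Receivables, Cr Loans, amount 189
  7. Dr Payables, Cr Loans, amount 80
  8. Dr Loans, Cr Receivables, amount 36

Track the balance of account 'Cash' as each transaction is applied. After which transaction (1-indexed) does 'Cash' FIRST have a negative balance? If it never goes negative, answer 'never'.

Answer: never

Derivation:
After txn 1: Cash=455
After txn 2: Cash=899
After txn 3: Cash=1359
After txn 4: Cash=1756
After txn 5: Cash=1756
After txn 6: Cash=1756
After txn 7: Cash=1756
After txn 8: Cash=1756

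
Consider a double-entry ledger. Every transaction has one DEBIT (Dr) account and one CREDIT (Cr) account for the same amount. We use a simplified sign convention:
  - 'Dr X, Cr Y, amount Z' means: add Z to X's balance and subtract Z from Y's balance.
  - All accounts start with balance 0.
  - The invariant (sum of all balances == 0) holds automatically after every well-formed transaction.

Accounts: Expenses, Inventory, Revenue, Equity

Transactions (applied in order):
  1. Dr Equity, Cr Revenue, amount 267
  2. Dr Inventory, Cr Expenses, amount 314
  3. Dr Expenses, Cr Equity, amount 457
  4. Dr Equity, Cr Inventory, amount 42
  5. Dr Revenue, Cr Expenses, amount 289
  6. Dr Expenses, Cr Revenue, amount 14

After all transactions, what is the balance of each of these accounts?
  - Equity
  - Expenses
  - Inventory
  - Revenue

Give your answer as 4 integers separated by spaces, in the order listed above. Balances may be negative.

After txn 1 (Dr Equity, Cr Revenue, amount 267): Equity=267 Revenue=-267
After txn 2 (Dr Inventory, Cr Expenses, amount 314): Equity=267 Expenses=-314 Inventory=314 Revenue=-267
After txn 3 (Dr Expenses, Cr Equity, amount 457): Equity=-190 Expenses=143 Inventory=314 Revenue=-267
After txn 4 (Dr Equity, Cr Inventory, amount 42): Equity=-148 Expenses=143 Inventory=272 Revenue=-267
After txn 5 (Dr Revenue, Cr Expenses, amount 289): Equity=-148 Expenses=-146 Inventory=272 Revenue=22
After txn 6 (Dr Expenses, Cr Revenue, amount 14): Equity=-148 Expenses=-132 Inventory=272 Revenue=8

Answer: -148 -132 272 8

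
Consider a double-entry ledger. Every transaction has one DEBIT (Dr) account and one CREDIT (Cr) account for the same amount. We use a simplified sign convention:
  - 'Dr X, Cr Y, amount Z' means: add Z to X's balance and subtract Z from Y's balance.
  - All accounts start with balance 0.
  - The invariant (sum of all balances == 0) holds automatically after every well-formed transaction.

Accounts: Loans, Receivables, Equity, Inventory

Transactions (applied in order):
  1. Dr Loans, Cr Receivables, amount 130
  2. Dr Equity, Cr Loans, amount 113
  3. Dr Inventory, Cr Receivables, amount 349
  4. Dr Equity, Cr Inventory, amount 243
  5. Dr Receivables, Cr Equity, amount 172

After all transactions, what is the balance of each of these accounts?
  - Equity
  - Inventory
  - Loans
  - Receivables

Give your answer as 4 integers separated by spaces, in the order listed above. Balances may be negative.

After txn 1 (Dr Loans, Cr Receivables, amount 130): Loans=130 Receivables=-130
After txn 2 (Dr Equity, Cr Loans, amount 113): Equity=113 Loans=17 Receivables=-130
After txn 3 (Dr Inventory, Cr Receivables, amount 349): Equity=113 Inventory=349 Loans=17 Receivables=-479
After txn 4 (Dr Equity, Cr Inventory, amount 243): Equity=356 Inventory=106 Loans=17 Receivables=-479
After txn 5 (Dr Receivables, Cr Equity, amount 172): Equity=184 Inventory=106 Loans=17 Receivables=-307

Answer: 184 106 17 -307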